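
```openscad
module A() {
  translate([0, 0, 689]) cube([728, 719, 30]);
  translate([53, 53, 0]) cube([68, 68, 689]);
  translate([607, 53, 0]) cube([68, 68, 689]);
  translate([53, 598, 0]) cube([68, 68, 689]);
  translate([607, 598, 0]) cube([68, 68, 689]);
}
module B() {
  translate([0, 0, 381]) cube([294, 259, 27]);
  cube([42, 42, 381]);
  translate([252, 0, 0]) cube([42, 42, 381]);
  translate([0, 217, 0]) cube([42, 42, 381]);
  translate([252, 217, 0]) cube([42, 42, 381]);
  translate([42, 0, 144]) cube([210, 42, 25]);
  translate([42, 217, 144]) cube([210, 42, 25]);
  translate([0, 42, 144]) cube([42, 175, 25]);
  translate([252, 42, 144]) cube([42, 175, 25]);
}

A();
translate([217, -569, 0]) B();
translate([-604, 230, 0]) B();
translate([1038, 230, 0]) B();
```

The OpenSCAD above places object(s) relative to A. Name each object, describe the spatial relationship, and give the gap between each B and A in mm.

Each stool's nearest face is 310 mm from the table's bounding box.

A is a table. B is a stool. Three stools sit around the table at the −y, −x, +x sides. The gap between each stool and the table is 310 mm.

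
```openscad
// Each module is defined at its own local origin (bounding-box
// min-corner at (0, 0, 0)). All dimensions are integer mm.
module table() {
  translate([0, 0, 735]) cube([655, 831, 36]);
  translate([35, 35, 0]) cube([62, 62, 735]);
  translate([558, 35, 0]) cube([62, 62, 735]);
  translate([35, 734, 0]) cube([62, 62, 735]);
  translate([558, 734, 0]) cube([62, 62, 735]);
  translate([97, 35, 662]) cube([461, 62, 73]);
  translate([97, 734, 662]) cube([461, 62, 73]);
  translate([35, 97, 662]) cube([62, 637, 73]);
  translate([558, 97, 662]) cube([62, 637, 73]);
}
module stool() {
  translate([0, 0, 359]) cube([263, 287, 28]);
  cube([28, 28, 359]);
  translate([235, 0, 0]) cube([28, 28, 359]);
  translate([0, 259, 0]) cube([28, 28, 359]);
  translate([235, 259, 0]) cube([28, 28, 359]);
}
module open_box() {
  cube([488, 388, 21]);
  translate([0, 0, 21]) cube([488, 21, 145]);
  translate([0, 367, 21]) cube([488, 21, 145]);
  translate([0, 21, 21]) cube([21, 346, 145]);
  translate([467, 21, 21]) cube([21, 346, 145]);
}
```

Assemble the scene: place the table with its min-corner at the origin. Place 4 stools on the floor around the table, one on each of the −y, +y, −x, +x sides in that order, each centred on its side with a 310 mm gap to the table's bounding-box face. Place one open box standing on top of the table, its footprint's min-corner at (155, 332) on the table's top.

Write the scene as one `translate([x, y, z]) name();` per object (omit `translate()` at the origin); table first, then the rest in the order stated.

table();
translate([196, -597, 0]) stool();
translate([196, 1141, 0]) stool();
translate([-573, 272, 0]) stool();
translate([965, 272, 0]) stool();
translate([155, 332, 771]) open_box();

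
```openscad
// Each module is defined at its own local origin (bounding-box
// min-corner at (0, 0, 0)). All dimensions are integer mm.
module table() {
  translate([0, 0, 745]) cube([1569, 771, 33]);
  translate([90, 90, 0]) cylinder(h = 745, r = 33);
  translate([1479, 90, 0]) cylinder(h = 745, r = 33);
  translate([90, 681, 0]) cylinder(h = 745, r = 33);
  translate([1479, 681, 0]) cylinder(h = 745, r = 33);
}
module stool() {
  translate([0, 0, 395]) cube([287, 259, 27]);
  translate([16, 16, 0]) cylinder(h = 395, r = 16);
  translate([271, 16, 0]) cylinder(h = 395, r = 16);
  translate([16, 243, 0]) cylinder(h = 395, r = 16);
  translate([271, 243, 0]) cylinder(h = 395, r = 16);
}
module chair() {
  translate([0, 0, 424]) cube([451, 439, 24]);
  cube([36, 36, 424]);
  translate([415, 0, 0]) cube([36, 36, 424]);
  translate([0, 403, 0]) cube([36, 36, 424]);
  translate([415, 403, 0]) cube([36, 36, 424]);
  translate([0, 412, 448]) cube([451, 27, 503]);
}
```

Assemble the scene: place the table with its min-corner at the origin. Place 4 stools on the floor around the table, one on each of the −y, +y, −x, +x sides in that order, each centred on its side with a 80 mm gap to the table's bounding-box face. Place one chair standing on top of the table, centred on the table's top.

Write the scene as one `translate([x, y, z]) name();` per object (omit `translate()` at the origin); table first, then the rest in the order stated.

table();
translate([641, -339, 0]) stool();
translate([641, 851, 0]) stool();
translate([-367, 256, 0]) stool();
translate([1649, 256, 0]) stool();
translate([559, 166, 778]) chair();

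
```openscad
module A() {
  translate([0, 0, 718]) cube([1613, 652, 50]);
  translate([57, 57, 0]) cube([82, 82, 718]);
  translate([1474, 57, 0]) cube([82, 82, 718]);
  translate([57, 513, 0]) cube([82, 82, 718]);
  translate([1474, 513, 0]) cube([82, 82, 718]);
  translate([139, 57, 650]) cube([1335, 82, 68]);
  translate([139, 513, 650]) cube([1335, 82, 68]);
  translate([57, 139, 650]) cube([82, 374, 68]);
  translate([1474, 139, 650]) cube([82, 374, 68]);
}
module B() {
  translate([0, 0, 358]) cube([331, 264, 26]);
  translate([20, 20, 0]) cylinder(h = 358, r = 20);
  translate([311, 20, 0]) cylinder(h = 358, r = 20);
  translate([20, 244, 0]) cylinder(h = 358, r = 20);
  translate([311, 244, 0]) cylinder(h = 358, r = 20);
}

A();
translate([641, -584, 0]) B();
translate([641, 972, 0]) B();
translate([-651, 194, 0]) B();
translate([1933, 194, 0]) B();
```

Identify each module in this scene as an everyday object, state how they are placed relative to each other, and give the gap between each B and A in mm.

Each stool's nearest face is 320 mm from the table's bounding box.

A is a table. B is a stool. Four stools sit around the table at the −y, +y, −x, +x sides. The gap between each stool and the table is 320 mm.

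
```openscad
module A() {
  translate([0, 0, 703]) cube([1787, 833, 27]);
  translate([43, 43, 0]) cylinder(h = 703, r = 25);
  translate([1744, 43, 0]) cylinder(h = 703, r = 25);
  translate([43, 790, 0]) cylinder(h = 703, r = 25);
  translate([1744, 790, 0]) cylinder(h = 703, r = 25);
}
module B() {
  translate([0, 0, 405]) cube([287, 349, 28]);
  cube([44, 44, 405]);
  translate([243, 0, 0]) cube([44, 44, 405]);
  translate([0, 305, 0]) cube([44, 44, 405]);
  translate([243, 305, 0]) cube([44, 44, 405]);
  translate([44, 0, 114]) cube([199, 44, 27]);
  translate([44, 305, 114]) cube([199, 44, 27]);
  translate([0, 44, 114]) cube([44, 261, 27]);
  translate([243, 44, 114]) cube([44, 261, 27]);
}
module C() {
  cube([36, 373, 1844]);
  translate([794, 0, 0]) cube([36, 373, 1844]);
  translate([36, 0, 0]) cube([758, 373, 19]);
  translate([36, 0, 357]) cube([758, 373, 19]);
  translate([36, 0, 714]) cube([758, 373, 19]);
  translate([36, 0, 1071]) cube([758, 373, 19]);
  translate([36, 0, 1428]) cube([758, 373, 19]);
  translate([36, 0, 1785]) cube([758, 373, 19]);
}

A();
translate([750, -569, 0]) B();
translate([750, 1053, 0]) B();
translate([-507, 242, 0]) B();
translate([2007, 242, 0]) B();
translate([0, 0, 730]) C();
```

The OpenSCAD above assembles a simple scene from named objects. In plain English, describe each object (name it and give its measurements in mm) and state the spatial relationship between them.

A is a rectangular dining table. The top is 1787×833×27 mm with its upper surface at z = 730 mm. It stands on four round legs of 50 mm diameter, each leg's bounding box inset 18 mm from the nearest pair of top edges, running from the floor to the underside of the top.

B is a four-legged stool. The seat is 287×349 mm, 28 mm thick, top at z = 433 mm. It stands on four square legs, each 44×44 mm in cross-section, from z = 0 to the seat underside, each flush with a corner of the seat. Four stretchers, 44 mm wide and 27 mm tall, connect adjacent legs with their undersides at z = 114 mm, each running between the inner faces of the legs it joins and aligned with the legs' outer faces on the other axis.

C is an open bookshelf. Two side panels, each 36 mm thick, 373 mm deep and 1844 mm tall, stand 830 mm apart (outside-to-outside). Between them sit 6 shelves, each 19 mm thick and 373 mm deep, spanning the full gap between the sides. The bottom shelf rests on the floor (its underside at z = 0) and the clear gap between one shelf's top and the next shelf's underside is 338 mm.

Four stools sit around the table at the −y, +y, −x, +x sides. The bookshelf is on top of the table.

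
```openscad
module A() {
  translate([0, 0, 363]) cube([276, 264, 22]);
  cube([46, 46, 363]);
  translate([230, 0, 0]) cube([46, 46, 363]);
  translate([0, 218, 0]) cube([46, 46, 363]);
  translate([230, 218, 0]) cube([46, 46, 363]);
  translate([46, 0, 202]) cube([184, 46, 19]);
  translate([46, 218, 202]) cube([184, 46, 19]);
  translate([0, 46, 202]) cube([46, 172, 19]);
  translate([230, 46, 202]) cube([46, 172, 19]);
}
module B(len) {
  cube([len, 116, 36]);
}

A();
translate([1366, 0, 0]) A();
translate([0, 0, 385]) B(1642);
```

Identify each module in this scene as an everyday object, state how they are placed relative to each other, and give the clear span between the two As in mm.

Second stool starts at x = 1366; first ends at x = 276; clear span = 1366 − 276 = 1090 mm.

A is a stool. B is a beam. A beam spans the tops of two stools. The clear span between the two stools is 1090 mm.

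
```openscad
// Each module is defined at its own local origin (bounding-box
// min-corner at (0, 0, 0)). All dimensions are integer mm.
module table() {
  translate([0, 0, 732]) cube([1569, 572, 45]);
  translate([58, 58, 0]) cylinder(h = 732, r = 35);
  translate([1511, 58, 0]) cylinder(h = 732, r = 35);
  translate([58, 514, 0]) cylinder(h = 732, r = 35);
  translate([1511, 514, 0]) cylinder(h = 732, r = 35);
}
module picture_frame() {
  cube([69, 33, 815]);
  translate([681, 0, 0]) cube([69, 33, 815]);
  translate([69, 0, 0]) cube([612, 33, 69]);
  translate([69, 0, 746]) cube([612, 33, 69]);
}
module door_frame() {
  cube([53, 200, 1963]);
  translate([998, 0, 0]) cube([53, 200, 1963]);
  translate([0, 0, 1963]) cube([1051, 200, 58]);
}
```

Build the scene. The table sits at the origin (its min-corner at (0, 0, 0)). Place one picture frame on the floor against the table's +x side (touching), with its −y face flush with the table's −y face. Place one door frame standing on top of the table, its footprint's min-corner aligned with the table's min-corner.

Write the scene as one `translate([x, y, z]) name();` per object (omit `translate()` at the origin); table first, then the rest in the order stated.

table();
translate([1569, 0, 0]) picture_frame();
translate([0, 0, 777]) door_frame();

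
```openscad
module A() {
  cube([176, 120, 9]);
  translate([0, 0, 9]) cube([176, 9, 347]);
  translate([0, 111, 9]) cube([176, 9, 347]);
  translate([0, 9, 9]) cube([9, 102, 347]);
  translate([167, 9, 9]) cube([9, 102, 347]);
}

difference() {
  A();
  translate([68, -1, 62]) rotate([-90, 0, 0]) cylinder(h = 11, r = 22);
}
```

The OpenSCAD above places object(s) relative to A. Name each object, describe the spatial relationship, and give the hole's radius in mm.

The subtracted cylinder has r = 22 mm.

A is an open box. The open box has a circular hole through its front wall. The hole's radius is 22 mm.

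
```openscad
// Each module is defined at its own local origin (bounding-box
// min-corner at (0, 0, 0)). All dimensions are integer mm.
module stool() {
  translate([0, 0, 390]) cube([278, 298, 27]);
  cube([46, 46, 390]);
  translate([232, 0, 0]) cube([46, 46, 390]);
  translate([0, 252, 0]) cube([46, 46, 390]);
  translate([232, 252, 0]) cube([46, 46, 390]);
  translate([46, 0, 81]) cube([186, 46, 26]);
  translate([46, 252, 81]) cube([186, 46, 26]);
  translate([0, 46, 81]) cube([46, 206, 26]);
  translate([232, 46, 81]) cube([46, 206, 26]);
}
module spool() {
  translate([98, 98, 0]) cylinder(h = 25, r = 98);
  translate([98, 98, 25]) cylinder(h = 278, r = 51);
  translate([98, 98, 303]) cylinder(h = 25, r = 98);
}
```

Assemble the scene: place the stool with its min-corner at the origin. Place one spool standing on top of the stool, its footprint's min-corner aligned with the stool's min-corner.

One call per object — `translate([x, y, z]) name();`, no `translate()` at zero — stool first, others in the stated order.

stool();
translate([0, 0, 417]) spool();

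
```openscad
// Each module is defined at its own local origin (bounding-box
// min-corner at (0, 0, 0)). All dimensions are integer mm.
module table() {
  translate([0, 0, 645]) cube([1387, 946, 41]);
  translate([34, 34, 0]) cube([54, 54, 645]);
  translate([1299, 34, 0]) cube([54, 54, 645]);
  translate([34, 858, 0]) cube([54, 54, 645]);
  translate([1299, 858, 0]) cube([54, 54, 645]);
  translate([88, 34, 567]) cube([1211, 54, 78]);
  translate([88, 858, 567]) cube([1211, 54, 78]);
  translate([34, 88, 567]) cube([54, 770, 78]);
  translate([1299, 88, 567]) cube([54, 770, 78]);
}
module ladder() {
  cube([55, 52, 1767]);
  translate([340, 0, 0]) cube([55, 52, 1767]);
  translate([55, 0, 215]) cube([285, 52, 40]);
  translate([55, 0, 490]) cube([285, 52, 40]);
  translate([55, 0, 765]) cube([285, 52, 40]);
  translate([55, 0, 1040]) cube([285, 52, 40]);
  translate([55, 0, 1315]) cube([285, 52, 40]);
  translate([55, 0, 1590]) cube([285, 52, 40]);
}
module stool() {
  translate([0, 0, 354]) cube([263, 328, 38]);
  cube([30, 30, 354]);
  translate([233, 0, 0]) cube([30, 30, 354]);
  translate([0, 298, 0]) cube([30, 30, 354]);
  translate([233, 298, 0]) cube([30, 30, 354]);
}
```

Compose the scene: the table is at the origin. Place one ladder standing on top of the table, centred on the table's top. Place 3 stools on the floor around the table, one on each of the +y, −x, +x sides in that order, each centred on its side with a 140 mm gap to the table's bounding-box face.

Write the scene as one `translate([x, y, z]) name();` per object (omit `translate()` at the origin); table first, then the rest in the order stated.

table();
translate([496, 447, 686]) ladder();
translate([562, 1086, 0]) stool();
translate([-403, 309, 0]) stool();
translate([1527, 309, 0]) stool();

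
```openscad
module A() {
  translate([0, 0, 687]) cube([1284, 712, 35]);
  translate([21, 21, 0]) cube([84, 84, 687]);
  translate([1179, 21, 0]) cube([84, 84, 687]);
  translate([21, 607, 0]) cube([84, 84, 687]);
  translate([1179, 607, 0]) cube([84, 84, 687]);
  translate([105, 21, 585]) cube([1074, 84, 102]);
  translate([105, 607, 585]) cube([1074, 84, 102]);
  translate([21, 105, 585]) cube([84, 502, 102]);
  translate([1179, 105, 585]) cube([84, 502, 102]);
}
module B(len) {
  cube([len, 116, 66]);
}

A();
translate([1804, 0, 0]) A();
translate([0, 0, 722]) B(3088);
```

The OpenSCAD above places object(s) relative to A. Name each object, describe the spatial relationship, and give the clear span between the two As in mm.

A is a table. B is a beam. A beam spans the tops of two tables. The clear span between the two tables is 520 mm.

Second table starts at x = 1804; first ends at x = 1284; clear span = 1804 − 1284 = 520 mm.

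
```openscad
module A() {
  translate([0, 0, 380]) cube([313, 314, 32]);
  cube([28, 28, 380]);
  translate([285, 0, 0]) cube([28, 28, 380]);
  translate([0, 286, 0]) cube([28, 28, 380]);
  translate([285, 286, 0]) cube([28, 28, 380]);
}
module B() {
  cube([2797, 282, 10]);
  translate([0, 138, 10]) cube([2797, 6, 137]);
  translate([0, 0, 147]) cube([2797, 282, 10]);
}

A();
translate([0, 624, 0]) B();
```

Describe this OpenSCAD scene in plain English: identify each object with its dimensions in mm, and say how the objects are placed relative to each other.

A is a four-legged stool. The seat is a 313×314×32 mm slab whose top surface is at z = 412 mm; four square legs, each 28×28 mm in cross-section, run from the floor (z = 0) to the underside of the seat, each flush with a corner of the seat.

B is an I-beam lying along x, 2797 mm long. Overall section height 157 mm. Two flanges 282 mm wide (y) and 10 mm thick, one on the floor and one at the top; a web 6 mm thick runs between them, centred on the flange width.

The I-beam is on the floor beside the stool on its +y side.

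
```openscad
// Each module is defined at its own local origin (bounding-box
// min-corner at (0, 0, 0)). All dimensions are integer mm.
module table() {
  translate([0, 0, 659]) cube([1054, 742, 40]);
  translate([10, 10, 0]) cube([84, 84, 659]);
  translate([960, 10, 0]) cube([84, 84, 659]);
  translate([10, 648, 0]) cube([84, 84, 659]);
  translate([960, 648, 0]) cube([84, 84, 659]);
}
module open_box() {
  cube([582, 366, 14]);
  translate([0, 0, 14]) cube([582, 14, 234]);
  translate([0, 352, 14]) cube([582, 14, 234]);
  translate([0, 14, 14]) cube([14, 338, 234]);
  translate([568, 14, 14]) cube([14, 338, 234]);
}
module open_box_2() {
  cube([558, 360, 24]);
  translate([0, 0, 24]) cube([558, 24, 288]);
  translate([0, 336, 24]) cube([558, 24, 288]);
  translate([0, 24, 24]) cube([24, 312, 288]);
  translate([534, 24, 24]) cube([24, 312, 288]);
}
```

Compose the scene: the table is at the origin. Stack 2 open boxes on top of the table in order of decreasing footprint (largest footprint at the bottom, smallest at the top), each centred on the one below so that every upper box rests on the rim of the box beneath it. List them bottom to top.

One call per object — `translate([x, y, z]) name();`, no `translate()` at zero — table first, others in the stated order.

table();
translate([236, 188, 699]) open_box();
translate([248, 191, 947]) open_box_2();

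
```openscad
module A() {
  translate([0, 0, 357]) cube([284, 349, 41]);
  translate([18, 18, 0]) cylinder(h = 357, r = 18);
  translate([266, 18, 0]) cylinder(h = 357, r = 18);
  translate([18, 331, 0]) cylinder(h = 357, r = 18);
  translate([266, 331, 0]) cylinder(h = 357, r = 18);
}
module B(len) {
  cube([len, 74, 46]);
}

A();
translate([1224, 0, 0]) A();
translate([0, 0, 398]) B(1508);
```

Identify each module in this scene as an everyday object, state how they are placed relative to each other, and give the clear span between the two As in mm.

Second stool starts at x = 1224; first ends at x = 284; clear span = 1224 − 284 = 940 mm.

A is a stool. B is a beam. A beam spans the tops of two stools. The clear span between the two stools is 940 mm.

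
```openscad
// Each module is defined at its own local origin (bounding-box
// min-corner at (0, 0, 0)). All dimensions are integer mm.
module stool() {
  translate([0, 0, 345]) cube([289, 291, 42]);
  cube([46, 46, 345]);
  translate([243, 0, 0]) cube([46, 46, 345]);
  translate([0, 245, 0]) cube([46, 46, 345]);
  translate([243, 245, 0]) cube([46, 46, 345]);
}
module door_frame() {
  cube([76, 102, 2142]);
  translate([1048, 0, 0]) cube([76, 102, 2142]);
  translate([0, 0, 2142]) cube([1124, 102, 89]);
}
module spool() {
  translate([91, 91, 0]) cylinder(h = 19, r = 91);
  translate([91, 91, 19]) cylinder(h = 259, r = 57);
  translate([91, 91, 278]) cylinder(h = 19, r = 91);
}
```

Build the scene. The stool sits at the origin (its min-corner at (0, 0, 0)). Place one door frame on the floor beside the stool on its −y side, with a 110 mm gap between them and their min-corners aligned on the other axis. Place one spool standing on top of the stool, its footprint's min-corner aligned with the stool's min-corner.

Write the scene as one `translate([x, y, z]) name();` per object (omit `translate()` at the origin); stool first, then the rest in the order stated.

stool();
translate([0, -212, 0]) door_frame();
translate([0, 0, 387]) spool();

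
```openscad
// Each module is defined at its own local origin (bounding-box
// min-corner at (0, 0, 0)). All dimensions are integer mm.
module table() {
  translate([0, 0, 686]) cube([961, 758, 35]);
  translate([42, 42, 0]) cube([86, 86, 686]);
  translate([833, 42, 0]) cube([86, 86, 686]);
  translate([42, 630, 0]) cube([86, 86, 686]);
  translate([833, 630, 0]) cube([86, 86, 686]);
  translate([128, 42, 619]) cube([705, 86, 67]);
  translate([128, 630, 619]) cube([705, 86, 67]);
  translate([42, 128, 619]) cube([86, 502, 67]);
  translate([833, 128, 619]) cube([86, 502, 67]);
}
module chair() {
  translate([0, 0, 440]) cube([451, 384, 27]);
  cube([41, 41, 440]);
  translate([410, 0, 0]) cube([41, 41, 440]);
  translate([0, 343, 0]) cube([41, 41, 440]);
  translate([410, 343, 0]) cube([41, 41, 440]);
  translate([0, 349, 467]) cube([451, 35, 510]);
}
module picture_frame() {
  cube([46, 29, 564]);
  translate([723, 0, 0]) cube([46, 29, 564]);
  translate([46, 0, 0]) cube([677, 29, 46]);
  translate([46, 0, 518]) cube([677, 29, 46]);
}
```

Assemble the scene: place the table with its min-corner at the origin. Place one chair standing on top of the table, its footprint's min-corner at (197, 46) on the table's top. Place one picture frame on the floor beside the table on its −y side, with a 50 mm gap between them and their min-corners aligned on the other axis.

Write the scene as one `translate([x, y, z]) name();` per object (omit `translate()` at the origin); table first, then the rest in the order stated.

table();
translate([197, 46, 721]) chair();
translate([0, -79, 0]) picture_frame();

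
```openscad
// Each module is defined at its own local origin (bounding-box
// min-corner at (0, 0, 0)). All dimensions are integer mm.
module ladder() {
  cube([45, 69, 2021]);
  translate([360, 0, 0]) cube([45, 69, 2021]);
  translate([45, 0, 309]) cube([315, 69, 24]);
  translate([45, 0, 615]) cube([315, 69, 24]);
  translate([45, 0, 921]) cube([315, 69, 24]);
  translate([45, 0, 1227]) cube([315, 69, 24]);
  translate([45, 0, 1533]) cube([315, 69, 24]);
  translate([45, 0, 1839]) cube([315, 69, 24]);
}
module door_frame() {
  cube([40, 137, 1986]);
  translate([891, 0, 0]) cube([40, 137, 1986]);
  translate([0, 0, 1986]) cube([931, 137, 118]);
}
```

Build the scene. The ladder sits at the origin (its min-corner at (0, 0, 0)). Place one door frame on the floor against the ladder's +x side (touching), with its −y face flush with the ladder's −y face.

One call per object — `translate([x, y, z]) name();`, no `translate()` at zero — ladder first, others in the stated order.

ladder();
translate([405, 0, 0]) door_frame();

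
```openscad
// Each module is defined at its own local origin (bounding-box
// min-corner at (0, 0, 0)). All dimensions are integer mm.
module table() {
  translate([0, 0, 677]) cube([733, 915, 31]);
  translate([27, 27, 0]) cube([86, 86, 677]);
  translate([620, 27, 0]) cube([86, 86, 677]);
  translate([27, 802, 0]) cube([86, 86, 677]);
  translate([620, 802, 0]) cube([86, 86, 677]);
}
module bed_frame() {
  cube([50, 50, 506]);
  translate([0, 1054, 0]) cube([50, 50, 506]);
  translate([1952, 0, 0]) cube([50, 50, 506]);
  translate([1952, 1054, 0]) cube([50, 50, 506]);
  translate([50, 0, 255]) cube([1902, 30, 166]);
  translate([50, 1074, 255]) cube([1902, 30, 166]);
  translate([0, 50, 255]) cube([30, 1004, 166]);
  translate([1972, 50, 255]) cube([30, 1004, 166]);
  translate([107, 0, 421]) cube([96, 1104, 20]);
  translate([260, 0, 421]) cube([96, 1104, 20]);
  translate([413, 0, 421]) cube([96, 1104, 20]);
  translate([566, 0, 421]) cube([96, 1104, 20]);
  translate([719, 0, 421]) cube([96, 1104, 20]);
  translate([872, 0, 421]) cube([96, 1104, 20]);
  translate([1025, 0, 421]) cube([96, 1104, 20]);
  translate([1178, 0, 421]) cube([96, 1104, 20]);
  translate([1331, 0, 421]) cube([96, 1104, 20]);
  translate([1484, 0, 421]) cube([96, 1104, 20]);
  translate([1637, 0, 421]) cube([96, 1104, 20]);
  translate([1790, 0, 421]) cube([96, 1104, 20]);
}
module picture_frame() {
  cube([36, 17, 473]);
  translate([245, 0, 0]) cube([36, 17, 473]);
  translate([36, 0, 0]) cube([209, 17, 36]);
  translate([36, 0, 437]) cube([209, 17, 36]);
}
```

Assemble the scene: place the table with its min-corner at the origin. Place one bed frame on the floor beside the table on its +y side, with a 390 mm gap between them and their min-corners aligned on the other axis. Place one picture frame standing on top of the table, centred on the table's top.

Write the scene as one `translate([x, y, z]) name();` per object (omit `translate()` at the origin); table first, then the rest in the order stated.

table();
translate([0, 1305, 0]) bed_frame();
translate([226, 449, 708]) picture_frame();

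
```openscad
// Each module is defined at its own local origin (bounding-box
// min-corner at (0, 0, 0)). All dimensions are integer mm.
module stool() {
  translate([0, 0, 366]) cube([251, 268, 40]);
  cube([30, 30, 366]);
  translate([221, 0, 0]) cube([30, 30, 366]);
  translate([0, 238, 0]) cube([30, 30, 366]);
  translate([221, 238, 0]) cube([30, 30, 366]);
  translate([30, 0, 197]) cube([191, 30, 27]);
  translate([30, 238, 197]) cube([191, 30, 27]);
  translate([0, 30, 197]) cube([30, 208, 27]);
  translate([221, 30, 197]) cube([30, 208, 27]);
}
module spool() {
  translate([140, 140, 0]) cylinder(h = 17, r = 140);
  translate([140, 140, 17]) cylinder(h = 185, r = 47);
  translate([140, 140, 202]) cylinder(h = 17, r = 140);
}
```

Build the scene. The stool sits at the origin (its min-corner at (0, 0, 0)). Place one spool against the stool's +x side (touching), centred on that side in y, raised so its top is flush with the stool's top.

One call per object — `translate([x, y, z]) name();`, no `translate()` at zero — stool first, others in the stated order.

stool();
translate([251, -6, 187]) spool();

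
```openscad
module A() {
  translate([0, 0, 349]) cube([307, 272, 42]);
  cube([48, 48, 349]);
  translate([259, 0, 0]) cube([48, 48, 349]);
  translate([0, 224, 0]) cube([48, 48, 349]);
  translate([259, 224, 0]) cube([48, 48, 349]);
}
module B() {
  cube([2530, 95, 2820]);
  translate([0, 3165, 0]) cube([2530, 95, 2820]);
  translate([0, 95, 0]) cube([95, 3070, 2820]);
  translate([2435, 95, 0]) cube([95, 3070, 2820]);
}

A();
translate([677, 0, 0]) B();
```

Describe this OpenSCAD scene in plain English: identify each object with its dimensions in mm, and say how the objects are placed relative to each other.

A is a simple wooden stool: a rectangular seat 307 mm (x) by 272 mm (y), 42 mm thick, top face at z = 391 mm, on four square legs, each 48×48 mm in cross-section. The legs rest on z = 0, each flush with a corner of the seat.

B is the wall frame of a small rectangular building: four walls, each 2820 mm tall and 95 mm thick, enclosing a footprint 2530 mm (x) by 3260 mm (y) outside-to-outside, with no floor or roof. The front and back walls (the −y and +y sides) span the full width; the two side walls fit between them.

The house frame is on the floor beside the stool on its +x side.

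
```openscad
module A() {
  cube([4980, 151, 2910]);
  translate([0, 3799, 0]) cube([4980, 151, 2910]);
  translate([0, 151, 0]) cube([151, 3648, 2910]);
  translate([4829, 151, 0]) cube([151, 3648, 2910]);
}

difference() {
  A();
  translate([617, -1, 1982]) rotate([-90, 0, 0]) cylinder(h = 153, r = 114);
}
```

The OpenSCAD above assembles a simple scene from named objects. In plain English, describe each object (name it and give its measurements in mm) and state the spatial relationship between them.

A is the wall frame of a small rectangular building: four walls, each 2910 mm tall and 151 mm thick, enclosing a footprint 4980 mm (x) by 3950 mm (y) outside-to-outside, with no floor or roof. The front and back walls (the −y and +y sides) span the full width; the two side walls fit between them.

The house frame has a circular hole of radius 114 mm through its front wall, centred at (x = 617, z = 1982).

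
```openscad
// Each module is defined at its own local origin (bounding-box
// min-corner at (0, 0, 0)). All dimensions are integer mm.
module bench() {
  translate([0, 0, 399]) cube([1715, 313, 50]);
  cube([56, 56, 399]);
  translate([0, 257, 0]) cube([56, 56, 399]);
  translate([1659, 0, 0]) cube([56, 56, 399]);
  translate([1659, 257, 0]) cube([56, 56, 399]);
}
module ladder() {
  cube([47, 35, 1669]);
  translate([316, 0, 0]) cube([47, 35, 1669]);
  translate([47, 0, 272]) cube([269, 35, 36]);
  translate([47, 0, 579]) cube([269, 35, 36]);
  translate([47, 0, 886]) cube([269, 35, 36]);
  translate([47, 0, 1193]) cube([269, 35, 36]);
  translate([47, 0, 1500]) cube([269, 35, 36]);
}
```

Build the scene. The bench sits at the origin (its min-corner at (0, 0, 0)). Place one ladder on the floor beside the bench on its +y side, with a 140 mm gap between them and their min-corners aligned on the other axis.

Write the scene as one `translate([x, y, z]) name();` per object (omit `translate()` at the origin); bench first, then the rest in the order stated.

bench();
translate([0, 453, 0]) ladder();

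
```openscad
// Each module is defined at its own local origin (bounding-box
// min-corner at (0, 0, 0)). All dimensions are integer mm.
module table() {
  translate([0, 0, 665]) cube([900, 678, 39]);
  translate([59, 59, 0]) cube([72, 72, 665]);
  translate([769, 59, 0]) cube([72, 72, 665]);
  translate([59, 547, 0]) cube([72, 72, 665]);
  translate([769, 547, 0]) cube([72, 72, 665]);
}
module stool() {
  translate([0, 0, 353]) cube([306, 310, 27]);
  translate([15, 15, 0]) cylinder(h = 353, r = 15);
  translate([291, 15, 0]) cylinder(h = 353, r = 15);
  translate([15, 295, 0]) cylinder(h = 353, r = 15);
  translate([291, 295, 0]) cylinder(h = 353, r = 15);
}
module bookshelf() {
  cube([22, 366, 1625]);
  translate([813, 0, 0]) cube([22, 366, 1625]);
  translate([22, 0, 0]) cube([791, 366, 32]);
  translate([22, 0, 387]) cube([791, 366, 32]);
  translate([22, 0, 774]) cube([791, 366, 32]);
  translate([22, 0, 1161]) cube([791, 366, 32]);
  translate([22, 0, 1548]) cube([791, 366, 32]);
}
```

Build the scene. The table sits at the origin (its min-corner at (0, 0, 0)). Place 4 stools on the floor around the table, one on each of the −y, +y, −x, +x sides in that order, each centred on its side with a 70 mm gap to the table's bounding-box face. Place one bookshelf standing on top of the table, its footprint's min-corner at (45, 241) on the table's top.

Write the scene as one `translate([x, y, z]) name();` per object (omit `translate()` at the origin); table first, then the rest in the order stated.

table();
translate([297, -380, 0]) stool();
translate([297, 748, 0]) stool();
translate([-376, 184, 0]) stool();
translate([970, 184, 0]) stool();
translate([45, 241, 704]) bookshelf();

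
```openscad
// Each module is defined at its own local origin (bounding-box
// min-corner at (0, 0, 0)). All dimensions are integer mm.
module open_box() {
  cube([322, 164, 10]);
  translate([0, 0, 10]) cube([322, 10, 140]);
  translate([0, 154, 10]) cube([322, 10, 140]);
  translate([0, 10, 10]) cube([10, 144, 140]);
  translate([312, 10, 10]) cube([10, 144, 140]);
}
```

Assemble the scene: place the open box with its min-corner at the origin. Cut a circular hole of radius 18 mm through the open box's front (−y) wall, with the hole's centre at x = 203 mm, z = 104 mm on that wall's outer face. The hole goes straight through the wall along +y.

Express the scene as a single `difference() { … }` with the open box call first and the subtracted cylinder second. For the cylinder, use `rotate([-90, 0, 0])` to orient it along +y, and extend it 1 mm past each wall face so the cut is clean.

difference() {
  open_box();
  translate([203, -1, 104]) rotate([-90, 0, 0]) cylinder(h = 12, r = 18);
}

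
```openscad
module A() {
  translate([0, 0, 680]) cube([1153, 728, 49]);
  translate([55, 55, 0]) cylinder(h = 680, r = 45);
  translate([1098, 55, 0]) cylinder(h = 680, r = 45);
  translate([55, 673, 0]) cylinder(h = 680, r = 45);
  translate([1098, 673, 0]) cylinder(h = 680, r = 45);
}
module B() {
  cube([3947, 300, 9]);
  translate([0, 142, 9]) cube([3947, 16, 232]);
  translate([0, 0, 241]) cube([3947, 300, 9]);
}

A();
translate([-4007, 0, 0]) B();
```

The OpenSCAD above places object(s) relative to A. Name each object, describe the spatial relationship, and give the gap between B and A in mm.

A is a table. B is an I-beam. The I-beam is on the floor beside the table on its −x side. The gap between the I-beam and the table is 60 mm.

The I-beam's nearest face is 60 mm from the table's −x face.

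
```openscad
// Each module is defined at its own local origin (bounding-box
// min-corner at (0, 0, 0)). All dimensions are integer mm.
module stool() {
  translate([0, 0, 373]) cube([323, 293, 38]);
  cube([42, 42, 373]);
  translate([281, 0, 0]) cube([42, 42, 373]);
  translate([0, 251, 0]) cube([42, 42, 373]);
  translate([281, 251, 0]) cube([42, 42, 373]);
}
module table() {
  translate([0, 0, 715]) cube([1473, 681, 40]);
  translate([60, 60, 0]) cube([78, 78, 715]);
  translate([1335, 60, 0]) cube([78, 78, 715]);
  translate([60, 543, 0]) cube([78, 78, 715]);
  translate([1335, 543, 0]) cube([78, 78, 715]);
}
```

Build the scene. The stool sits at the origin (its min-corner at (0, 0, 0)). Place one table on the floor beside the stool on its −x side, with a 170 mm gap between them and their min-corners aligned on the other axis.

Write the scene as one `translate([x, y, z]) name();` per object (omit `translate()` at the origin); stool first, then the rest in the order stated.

stool();
translate([-1643, 0, 0]) table();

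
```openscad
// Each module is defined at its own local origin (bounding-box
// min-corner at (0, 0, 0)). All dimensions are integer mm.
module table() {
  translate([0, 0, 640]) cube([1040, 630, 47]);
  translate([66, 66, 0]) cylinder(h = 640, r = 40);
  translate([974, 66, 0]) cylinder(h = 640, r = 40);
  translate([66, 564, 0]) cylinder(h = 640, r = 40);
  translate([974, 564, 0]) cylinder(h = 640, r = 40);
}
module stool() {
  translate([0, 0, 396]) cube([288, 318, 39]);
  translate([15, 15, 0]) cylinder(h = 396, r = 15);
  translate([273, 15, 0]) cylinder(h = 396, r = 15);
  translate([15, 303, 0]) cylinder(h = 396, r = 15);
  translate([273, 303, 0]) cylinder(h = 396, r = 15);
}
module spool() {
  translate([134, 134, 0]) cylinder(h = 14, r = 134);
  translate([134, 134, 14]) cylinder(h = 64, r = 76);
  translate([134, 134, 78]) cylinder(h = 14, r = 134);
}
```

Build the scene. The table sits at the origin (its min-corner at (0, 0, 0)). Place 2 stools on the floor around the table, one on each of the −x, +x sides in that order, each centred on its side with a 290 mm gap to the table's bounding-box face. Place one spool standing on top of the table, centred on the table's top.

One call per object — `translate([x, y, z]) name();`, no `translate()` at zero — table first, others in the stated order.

table();
translate([-578, 156, 0]) stool();
translate([1330, 156, 0]) stool();
translate([386, 181, 687]) spool();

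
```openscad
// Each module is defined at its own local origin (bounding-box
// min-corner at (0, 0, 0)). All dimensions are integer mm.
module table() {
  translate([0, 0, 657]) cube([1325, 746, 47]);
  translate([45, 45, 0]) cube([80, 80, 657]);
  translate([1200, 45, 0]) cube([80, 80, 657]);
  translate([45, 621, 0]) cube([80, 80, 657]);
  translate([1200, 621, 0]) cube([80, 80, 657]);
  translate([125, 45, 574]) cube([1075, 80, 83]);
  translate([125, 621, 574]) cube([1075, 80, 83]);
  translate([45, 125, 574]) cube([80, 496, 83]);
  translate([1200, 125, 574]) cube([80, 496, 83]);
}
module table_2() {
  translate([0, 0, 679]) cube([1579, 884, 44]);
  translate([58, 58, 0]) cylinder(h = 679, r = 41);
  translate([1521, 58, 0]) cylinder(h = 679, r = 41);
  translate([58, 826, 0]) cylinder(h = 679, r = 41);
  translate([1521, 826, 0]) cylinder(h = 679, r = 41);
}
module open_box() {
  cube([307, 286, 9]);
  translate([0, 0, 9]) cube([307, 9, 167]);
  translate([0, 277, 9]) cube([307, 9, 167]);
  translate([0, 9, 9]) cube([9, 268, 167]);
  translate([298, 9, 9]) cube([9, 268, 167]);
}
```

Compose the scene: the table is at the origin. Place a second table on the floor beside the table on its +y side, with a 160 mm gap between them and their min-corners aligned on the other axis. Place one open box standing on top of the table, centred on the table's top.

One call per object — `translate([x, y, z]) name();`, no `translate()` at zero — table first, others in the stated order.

table();
translate([0, 906, 0]) table_2();
translate([509, 230, 704]) open_box();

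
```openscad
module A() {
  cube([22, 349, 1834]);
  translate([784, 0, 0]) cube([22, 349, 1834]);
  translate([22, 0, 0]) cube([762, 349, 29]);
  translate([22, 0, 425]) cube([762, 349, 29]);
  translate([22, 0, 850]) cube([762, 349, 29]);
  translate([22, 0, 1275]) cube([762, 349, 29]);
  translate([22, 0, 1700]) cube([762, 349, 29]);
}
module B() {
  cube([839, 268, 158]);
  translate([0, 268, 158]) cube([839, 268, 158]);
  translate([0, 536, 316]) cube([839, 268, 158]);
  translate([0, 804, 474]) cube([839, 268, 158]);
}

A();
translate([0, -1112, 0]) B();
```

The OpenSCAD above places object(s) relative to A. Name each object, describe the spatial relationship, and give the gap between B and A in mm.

A is a bookshelf. B is a staircase. The staircase is on the floor beside the bookshelf on its −y side. The gap between the staircase and the bookshelf is 40 mm.

The staircase's nearest face is 40 mm from the bookshelf's −y face.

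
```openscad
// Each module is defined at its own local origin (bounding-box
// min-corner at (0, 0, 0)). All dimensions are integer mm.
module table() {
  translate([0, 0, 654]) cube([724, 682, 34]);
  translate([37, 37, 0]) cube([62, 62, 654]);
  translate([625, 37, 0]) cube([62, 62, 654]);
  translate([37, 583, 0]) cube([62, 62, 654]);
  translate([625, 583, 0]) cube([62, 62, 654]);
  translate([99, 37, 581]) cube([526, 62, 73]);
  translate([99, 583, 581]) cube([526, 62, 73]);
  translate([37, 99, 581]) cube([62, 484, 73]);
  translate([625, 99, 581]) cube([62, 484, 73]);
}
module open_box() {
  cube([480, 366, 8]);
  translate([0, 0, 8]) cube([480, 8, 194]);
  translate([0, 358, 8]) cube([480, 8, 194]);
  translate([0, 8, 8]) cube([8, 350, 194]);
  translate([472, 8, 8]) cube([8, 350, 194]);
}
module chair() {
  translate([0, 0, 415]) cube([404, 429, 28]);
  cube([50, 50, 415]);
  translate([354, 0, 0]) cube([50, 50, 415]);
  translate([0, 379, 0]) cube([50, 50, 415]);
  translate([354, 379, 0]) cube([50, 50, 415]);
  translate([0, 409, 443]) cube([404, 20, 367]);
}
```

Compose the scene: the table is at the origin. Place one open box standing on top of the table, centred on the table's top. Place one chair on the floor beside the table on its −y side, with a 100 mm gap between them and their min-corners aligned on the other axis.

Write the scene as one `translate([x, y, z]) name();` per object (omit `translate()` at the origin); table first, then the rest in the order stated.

table();
translate([122, 158, 688]) open_box();
translate([0, -529, 0]) chair();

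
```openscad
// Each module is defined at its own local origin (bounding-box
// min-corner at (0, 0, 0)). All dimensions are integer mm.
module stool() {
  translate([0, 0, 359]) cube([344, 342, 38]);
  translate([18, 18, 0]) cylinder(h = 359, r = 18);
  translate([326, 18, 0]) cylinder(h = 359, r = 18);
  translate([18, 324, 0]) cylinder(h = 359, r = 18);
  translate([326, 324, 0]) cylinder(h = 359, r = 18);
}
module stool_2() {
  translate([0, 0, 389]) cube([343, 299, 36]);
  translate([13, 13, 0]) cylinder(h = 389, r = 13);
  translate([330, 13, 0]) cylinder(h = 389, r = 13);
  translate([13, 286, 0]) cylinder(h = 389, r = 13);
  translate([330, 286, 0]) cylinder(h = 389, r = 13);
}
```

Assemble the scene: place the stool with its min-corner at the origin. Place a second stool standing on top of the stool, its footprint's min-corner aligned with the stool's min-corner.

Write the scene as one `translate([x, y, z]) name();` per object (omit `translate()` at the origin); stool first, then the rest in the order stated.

stool();
translate([0, 0, 397]) stool_2();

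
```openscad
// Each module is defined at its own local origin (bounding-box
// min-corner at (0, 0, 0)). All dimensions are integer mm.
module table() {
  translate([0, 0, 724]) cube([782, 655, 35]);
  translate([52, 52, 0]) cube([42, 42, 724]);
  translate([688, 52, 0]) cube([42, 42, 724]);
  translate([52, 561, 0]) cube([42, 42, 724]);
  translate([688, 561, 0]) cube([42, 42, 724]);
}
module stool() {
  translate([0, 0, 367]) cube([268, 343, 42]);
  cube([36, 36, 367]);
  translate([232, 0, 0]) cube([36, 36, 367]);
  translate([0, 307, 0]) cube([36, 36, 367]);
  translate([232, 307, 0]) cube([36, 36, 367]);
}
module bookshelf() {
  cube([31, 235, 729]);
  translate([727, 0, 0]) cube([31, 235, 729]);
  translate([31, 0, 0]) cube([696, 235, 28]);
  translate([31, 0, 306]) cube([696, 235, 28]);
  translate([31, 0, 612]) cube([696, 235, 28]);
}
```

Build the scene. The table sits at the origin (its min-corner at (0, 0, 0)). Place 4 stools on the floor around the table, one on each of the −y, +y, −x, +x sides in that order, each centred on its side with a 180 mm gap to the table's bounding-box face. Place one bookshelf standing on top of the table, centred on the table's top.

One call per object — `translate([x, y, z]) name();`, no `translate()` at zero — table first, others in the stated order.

table();
translate([257, -523, 0]) stool();
translate([257, 835, 0]) stool();
translate([-448, 156, 0]) stool();
translate([962, 156, 0]) stool();
translate([12, 210, 759]) bookshelf();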